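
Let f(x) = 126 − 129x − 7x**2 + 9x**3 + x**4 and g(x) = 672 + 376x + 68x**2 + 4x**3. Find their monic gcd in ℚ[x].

Repeated division with remainder:
  x**4 + 9x**3 − 7x**2 − 129x + 126 = ((1/4)x − 2)(4x**3 + 68x**2 + 376x + 672) + (35x**2 + 455x + 1470)
  4x**3 + 68x**2 + 376x + 672 = ((4/35)x + 16/35)(35x**2 + 455x + 1470) + (0)
Last nonzero remainder: 35x**2 + 455x + 1470. Dividing through by 35 gives the monic gcd x**2 + 13x + 42.

42 + 13x + x**2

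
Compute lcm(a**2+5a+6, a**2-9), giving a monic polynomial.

a**3+2a**2-9a-18

Repeated division with remainder:
  a**2+5a+6 = (a**2-9) + (5a+15)
  a**2-9 = ((1/5)a-3/5)(5a+15) + (0)
Last nonzero remainder: 5a+15. Dividing through by 5 gives the monic gcd a+3.
Then lcm(f, g) = f·g / gcd(f, g); expanding and making the result monic gives the answer.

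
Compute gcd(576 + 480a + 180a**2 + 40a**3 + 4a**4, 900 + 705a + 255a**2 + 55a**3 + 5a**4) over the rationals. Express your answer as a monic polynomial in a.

36 + 21a + 6a**2 + a**3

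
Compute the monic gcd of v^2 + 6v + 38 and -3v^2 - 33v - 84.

1

By polynomial division,
  v^2 + 6v + 38 = (-1/3)(-3v^2 - 33v - 84) + (-5v + 10)
  -3v^2 - 33v - 84 = ((3/5)v + 39/5)(-5v + 10) + (-162)
  -5v + 10 = ((5/162)v - 5/81)(-162) + (0)
The last nonzero remainder is the constant -162, so the polynomials are coprime and gcd = 1.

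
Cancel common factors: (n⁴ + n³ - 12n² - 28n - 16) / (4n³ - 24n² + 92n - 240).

(n³ + 5n² + 8n + 4)/(4n² - 8n + 60)

Euclidean algorithm in ℚ[n]:
  n⁴ + n³ - 12n² - 28n - 16 = ((1/4)n + 7/4)(4n³ - 24n² + 92n - 240) + (7n² - 129n + 404)
  4n³ - 24n² + 92n - 240 = ((4/7)n + 348/49)(7n² - 129n + 404) + ((38088/49)n - 152352/49)
  7n² - 129n + 404 = ((343/38088)n - 4949/38088)((38088/49)n - 152352/49) + (0)
Last nonzero remainder: (38088/49)n - 152352/49. Dividing through by 38088/49 gives the monic gcd n - 4.
Cancel n - 4 from numerator and denominator to get the reduced form.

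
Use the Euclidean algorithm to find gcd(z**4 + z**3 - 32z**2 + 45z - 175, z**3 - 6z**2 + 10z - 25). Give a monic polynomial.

z**3 - 6z**2 + 10z - 25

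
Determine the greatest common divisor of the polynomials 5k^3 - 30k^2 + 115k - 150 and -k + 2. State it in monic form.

Euclidean algorithm in ℚ[k]:
  5k^3 - 30k^2 + 115k - 150 = (-5k^2 + 20k - 75)(-k + 2) + (0)
Last nonzero remainder: -k + 2. Dividing through by -1 gives the monic gcd k - 2.

k - 2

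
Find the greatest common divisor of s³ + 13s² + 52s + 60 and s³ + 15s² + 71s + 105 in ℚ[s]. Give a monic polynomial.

s + 5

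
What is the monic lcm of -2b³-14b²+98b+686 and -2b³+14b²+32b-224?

By polynomial division,
  -2b³-14b²+98b+686 = (-2b³+14b²+32b-224) + (-28b²+66b+910)
  -2b³+14b²+32b-224 = ((1/14)b-65/196)(-28b²+66b+910) + (-(1089/98)b+1089/14)
  -28b²+66b+910 = ((2744/1089)b+12740/1089)(-(1089/98)b+1089/14) + (0)
Last nonzero remainder: -(1089/98)b+1089/14. Dividing through by -1089/98 gives the monic gcd b-7.
Then lcm(f, g) = f·g / gcd(f, g); expanding and making the result monic gives the answer.

b⁵+7b⁴-65b³-455b²+784b+5488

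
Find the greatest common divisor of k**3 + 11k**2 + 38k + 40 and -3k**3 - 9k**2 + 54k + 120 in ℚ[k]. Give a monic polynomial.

k**2 + 7k + 10

Repeated division with remainder:
  k**3 + 11k**2 + 38k + 40 = (-1/3)(-3k**3 - 9k**2 + 54k + 120) + (8k**2 + 56k + 80)
  -3k**3 - 9k**2 + 54k + 120 = (-(3/8)k + 3/2)(8k**2 + 56k + 80) + (0)
Last nonzero remainder: 8k**2 + 56k + 80. Dividing through by 8 gives the monic gcd k**2 + 7k + 10.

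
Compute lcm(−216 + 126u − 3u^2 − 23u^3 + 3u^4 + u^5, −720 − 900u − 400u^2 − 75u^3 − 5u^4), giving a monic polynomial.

Repeated division with remainder:
  u^5 + 3u^4 − 23u^3 − 3u^2 + 126u − 216 = (−(1/5)u + 12/5)(−5u^4 − 75u^3 − 400u^2 − 900u − 720) + (77u^3 + 777u^2 + 2142u + 1512)
  −5u^4 − 75u^3 − 400u^2 − 900u − 720 = (−(5/77)u − 270/847)(77u^3 + 777u^2 + 2142u + 1512) + (−(1600/121)u^2 − (14400/121)u − 28800/121)
  77u^3 + 777u^2 + 2142u + 1512 = (−(9317/1600)u − 2541/400)(−(1600/121)u^2 − (14400/121)u − 28800/121) + (0)
Last nonzero remainder: −(1600/121)u^2 − (14400/121)u − 28800/121. Dividing through by −1600/121 gives the monic gcd u^2 + 9u + 18.
Then lcm(f, g) = f·g / gcd(f, g); expanding and making the result monic gives the answer.

−1728 − 288u + 516u^2 − 76u^3 − 117u^4 + 3u^5 + 9u^6 + u^7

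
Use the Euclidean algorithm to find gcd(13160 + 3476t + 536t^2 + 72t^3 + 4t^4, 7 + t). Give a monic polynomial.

7 + t

Apply the Euclidean algorithm:
  4t^4 + 72t^3 + 536t^2 + 3476t + 13160 = (4t^3 + 44t^2 + 228t + 1880)(t + 7) + (0)
The last nonzero remainder t + 7 is already monic.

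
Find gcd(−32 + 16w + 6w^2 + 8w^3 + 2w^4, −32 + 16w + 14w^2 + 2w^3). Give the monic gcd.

Apply the Euclidean algorithm:
  2w^4 + 8w^3 + 6w^2 + 16w − 32 = (w − 3)(2w^3 + 14w^2 + 16w − 32) + (32w^2 + 96w − 128)
  2w^3 + 14w^2 + 16w − 32 = ((1/16)w + 1/4)(32w^2 + 96w − 128) + (0)
Last nonzero remainder: 32w^2 + 96w − 128. Dividing through by 32 gives the monic gcd w^2 + 3w − 4.

−4 + 3w + w^2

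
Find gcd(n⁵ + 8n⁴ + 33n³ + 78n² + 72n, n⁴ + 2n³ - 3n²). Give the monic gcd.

n² + 3n

By polynomial division,
  n⁵ + 8n⁴ + 33n³ + 78n² + 72n = (n + 6)(n⁴ + 2n³ - 3n²) + (24n³ + 96n² + 72n)
  n⁴ + 2n³ - 3n² = ((1/24)n - 1/12)(24n³ + 96n² + 72n) + (2n² + 6n)
  24n³ + 96n² + 72n = (12n + 12)(2n² + 6n) + (0)
Last nonzero remainder: 2n² + 6n. Dividing through by 2 gives the monic gcd n² + 3n.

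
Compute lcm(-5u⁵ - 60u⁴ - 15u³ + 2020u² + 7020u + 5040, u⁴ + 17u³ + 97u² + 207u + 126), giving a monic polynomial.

u⁶ + 15u⁵ + 39u⁴ - 395u³ - 2616u² - 5220u - 3024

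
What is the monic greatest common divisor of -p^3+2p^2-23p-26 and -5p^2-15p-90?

1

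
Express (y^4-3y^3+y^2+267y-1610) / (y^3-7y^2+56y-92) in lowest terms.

(y^2+2y-35)/(y-2)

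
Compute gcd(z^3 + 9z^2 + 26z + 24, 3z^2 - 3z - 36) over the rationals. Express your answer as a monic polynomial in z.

z + 3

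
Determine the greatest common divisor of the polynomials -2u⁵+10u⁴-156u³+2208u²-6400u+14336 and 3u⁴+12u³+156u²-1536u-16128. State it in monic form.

u³-2u²+64u-896

By polynomial division,
  -2u⁵+10u⁴-156u³+2208u²-6400u+14336 = (-(2/3)u+6)(3u⁴+12u³+156u²-1536u-16128) + (-124u³+248u²-7936u+111104)
  3u⁴+12u³+156u²-1536u-16128 = (-(3/124)u-9/62)(-124u³+248u²-7936u+111104) + (0)
Last nonzero remainder: -124u³+248u²-7936u+111104. Dividing through by -124 gives the monic gcd u³-2u²+64u-896.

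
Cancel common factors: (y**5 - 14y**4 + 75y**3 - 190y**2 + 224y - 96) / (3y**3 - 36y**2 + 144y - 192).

(y**3 - 6y**2 + 11y - 6)/(3y - 12)

By polynomial division,
  y**5 - 14y**4 + 75y**3 - 190y**2 + 224y - 96 = ((1/3)y**2 - (2/3)y + 1)(3y**3 - 36y**2 + 144y - 192) + (6y**2 - 48y + 96)
  3y**3 - 36y**2 + 144y - 192 = ((1/2)y - 2)(6y**2 - 48y + 96) + (0)
Last nonzero remainder: 6y**2 - 48y + 96. Dividing through by 6 gives the monic gcd y**2 - 8y + 16.
Cancel y**2 - 8y + 16 from numerator and denominator to get the reduced form.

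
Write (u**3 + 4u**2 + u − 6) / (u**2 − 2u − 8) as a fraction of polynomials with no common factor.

Euclidean algorithm in ℚ[u]:
  u**3 + 4u**2 + u − 6 = (u + 6)(u**2 − 2u − 8) + (21u + 42)
  u**2 − 2u − 8 = ((1/21)u − 4/21)(21u + 42) + (0)
Last nonzero remainder: 21u + 42. Dividing through by 21 gives the monic gcd u + 2.
Cancel u + 2 from numerator and denominator to get the reduced form.

(u**2 + 2u − 3)/(u − 4)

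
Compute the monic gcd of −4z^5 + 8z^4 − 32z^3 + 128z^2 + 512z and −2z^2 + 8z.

z^2 − 4z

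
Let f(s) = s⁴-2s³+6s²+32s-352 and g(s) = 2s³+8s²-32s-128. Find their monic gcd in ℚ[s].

By polynomial division,
  s⁴-2s³+6s²+32s-352 = ((1/2)s-3)(2s³+8s²-32s-128) + (46s²-736)
  2s³+8s²-32s-128 = ((1/23)s+4/23)(46s²-736) + (0)
Last nonzero remainder: 46s²-736. Dividing through by 46 gives the monic gcd s²-16.

s²-16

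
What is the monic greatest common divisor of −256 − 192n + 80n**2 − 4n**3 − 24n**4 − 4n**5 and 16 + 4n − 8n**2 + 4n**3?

Euclidean algorithm in ℚ[n]:
  −4n**5 − 24n**4 − 4n**3 + 80n**2 − 192n − 256 = (−n**2 − 8n − 16)(4n**3 − 8n**2 + 4n + 16) + (0)
Last nonzero remainder: 4n**3 − 8n**2 + 4n + 16. Dividing through by 4 gives the monic gcd n**3 − 2n**2 + n + 4.

4 + n − 2n**2 + n**3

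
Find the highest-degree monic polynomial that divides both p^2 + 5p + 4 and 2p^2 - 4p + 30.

Apply the Euclidean algorithm:
  p^2 + 5p + 4 = (1/2)(2p^2 - 4p + 30) + (7p - 11)
  2p^2 - 4p + 30 = ((2/7)p - 6/49)(7p - 11) + (1404/49)
  7p - 11 = ((343/1404)p - 539/1404)(1404/49) + (0)
The last nonzero remainder is the constant 1404/49, so the polynomials are coprime and gcd = 1.

1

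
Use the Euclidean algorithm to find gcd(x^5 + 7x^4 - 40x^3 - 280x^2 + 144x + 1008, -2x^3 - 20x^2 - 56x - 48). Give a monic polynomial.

x^2 + 8x + 12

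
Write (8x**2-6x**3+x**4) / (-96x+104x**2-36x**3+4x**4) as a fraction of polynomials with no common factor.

(x)/(-12+4x)

By polynomial division,
  x**4-6x**3+8x**2 = (1/4)(4x**4-36x**3+104x**2-96x) + (3x**3-18x**2+24x)
  4x**4-36x**3+104x**2-96x = ((4/3)x-4)(3x**3-18x**2+24x) + (0)
Last nonzero remainder: 3x**3-18x**2+24x. Dividing through by 3 gives the monic gcd x**3-6x**2+8x.
Cancel x**3-6x**2+8x from numerator and denominator to get the reduced form.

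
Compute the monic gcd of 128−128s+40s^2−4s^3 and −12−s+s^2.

−4+s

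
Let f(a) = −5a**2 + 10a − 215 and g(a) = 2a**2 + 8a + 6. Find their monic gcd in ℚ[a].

1

By polynomial division,
  −5a**2 + 10a − 215 = (−5/2)(2a**2 + 8a + 6) + (30a − 200)
  2a**2 + 8a + 6 = ((1/15)a + 32/45)(30a − 200) + (1334/9)
  30a − 200 = ((135/667)a − 900/667)(1334/9) + (0)
The last nonzero remainder is the constant 1334/9, so the polynomials are coprime and gcd = 1.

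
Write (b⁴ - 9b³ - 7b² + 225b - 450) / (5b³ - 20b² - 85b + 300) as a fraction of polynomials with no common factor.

(b² - b - 30)/(5b + 20)

Repeated division with remainder:
  b⁴ - 9b³ - 7b² + 225b - 450 = ((1/5)b - 1)(5b³ - 20b² - 85b + 300) + (-10b² + 80b - 150)
  5b³ - 20b² - 85b + 300 = (-(1/2)b - 2)(-10b² + 80b - 150) + (0)
Last nonzero remainder: -10b² + 80b - 150. Dividing through by -10 gives the monic gcd b² - 8b + 15.
Cancel b² - 8b + 15 from numerator and denominator to get the reduced form.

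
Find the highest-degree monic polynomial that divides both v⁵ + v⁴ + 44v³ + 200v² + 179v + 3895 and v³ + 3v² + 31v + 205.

v³ + 3v² + 31v + 205

Repeated division with remainder:
  v⁵ + v⁴ + 44v³ + 200v² + 179v + 3895 = (v² - 2v + 19)(v³ + 3v² + 31v + 205) + (0)
The last nonzero remainder v³ + 3v² + 31v + 205 is already monic.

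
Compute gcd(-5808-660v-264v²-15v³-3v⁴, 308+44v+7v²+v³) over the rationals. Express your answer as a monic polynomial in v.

44+v²

By polynomial division,
  -3v⁴-15v³-264v²-660v-5808 = (-3v+6)(v³+7v²+44v+308) + (-174v²-7656)
  v³+7v²+44v+308 = (-(1/174)v-7/174)(-174v²-7656) + (0)
Last nonzero remainder: -174v²-7656. Dividing through by -174 gives the monic gcd v²+44.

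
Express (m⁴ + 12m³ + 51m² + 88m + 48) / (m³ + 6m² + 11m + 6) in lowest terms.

(m² + 8m + 16)/(m + 2)

Apply the Euclidean algorithm:
  m⁴ + 12m³ + 51m² + 88m + 48 = (m + 6)(m³ + 6m² + 11m + 6) + (4m² + 16m + 12)
  m³ + 6m² + 11m + 6 = ((1/4)m + 1/2)(4m² + 16m + 12) + (0)
Last nonzero remainder: 4m² + 16m + 12. Dividing through by 4 gives the monic gcd m² + 4m + 3.
Cancel m² + 4m + 3 from numerator and denominator to get the reduced form.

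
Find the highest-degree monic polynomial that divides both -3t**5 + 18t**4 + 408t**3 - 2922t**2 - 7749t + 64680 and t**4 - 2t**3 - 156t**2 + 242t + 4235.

t**3 + 9t**2 - 57t - 385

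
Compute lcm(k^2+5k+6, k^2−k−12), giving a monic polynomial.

k^3+k^2−14k−24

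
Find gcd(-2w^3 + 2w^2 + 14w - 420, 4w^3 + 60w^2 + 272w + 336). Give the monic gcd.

Repeated division with remainder:
  -2w^3 + 2w^2 + 14w - 420 = (-1/2)(4w^3 + 60w^2 + 272w + 336) + (32w^2 + 150w - 252)
  4w^3 + 60w^2 + 272w + 336 = ((1/8)w + 165/128)(32w^2 + 150w - 252) + ((7049/64)w + 21147/32)
  32w^2 + 150w - 252 = ((2048/7049)w - 384/1007)((7049/64)w + 21147/32) + (0)
Last nonzero remainder: (7049/64)w + 21147/32. Dividing through by 7049/64 gives the monic gcd w + 6.

w + 6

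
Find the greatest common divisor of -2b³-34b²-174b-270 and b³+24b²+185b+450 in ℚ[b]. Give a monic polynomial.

b²+14b+45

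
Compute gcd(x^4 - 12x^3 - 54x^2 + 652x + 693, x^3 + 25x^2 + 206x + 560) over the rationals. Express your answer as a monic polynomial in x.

Repeated division with remainder:
  x^4 - 12x^3 - 54x^2 + 652x + 693 = (x - 37)(x^3 + 25x^2 + 206x + 560) + (665x^2 + 7714x + 21413)
  x^3 + 25x^2 + 206x + 560 = ((1/665)x + 67/3325)(665x^2 + 7714x + 21413) + ((459/25)x + 3213/25)
  665x^2 + 7714x + 21413 = ((16625/459)x + 76475/459)((459/25)x + 3213/25) + (0)
Last nonzero remainder: (459/25)x + 3213/25. Dividing through by 459/25 gives the monic gcd x + 7.

x + 7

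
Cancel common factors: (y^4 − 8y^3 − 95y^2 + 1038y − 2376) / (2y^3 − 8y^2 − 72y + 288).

(y^2 + 2y − 99)/(2y + 12)

Apply the Euclidean algorithm:
  y^4 − 8y^3 − 95y^2 + 1038y − 2376 = ((1/2)y − 2)(2y^3 − 8y^2 − 72y + 288) + (−75y^2 + 750y − 1800)
  2y^3 − 8y^2 − 72y + 288 = (−(2/75)y − 4/25)(−75y^2 + 750y − 1800) + (0)
Last nonzero remainder: −75y^2 + 750y − 1800. Dividing through by −75 gives the monic gcd y^2 − 10y + 24.
Cancel y^2 − 10y + 24 from numerator and denominator to get the reduced form.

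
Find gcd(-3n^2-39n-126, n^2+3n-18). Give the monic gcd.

n+6

Apply the Euclidean algorithm:
  -3n^2-39n-126 = (-3)(n^2+3n-18) + (-30n-180)
  n^2+3n-18 = (-(1/30)n+1/10)(-30n-180) + (0)
Last nonzero remainder: -30n-180. Dividing through by -30 gives the monic gcd n+6.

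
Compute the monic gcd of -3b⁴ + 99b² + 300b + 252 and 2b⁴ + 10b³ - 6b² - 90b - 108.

b² + 5b + 6

Apply the Euclidean algorithm:
  -3b⁴ + 99b² + 300b + 252 = (-3/2)(2b⁴ + 10b³ - 6b² - 90b - 108) + (15b³ + 90b² + 165b + 90)
  2b⁴ + 10b³ - 6b² - 90b - 108 = ((2/15)b - 2/15)(15b³ + 90b² + 165b + 90) + (-16b² - 80b - 96)
  15b³ + 90b² + 165b + 90 = (-(15/16)b - 15/16)(-16b² - 80b - 96) + (0)
Last nonzero remainder: -16b² - 80b - 96. Dividing through by -16 gives the monic gcd b² + 5b + 6.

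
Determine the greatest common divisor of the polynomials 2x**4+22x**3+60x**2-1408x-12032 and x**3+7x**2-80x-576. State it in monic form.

Repeated division with remainder:
  2x**4+22x**3+60x**2-1408x-12032 = (2x+8)(x**3+7x**2-80x-576) + (164x**2+384x-7424)
  x**3+7x**2-80x-576 = ((1/164)x+191/6724)(164x**2+384x-7424) + (-(76720/1681)x-613760/1681)
  164x**2+384x-7424 = (-(68921/19180)x+97498/4795)(-(76720/1681)x-613760/1681) + (0)
Last nonzero remainder: -(76720/1681)x-613760/1681. Dividing through by -76720/1681 gives the monic gcd x+8.

x+8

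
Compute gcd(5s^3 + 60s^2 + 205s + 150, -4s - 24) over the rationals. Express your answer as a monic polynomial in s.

Repeated division with remainder:
  5s^3 + 60s^2 + 205s + 150 = (-(5/4)s^2 - (15/2)s - 25/4)(-4s - 24) + (0)
Last nonzero remainder: -4s - 24. Dividing through by -4 gives the monic gcd s + 6.

s + 6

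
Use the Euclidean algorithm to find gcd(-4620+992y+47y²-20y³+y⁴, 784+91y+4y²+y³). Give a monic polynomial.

Repeated division with remainder:
  y⁴-20y³+47y²+992y-4620 = (y-24)(y³+4y²+91y+784) + (52y²+2392y+14196)
  y³+4y²+91y+784 = ((1/52)y-21/26)(52y²+2392y+14196) + (1750y+12250)
  52y²+2392y+14196 = ((26/875)y+1014/875)(1750y+12250) + (0)
Last nonzero remainder: 1750y+12250. Dividing through by 1750 gives the monic gcd y+7.

7+y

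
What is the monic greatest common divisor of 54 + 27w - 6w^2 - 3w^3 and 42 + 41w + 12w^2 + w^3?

Euclidean algorithm in ℚ[w]:
  -3w^3 - 6w^2 + 27w + 54 = (-3)(w^3 + 12w^2 + 41w + 42) + (30w^2 + 150w + 180)
  w^3 + 12w^2 + 41w + 42 = ((1/30)w + 7/30)(30w^2 + 150w + 180) + (0)
Last nonzero remainder: 30w^2 + 150w + 180. Dividing through by 30 gives the monic gcd w^2 + 5w + 6.

6 + 5w + w^2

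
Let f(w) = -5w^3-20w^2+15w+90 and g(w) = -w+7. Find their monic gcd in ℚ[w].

1

Repeated division with remainder:
  -5w^3-20w^2+15w+90 = (5w^2+55w+370)(-w+7) + (-2500)
  -w+7 = ((1/2500)w-7/2500)(-2500) + (0)
The last nonzero remainder is the constant -2500, so the polynomials are coprime and gcd = 1.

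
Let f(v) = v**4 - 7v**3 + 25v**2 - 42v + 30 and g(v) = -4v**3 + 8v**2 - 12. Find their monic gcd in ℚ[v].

v**2 - 3v + 3

By polynomial division,
  v**4 - 7v**3 + 25v**2 - 42v + 30 = (-(1/4)v + 5/4)(-4v**3 + 8v**2 - 12) + (15v**2 - 45v + 45)
  -4v**3 + 8v**2 - 12 = (-(4/15)v - 4/15)(15v**2 - 45v + 45) + (0)
Last nonzero remainder: 15v**2 - 45v + 45. Dividing through by 15 gives the monic gcd v**2 - 3v + 3.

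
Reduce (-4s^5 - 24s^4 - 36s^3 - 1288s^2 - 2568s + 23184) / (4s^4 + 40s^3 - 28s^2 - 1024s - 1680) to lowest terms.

Euclidean algorithm in ℚ[s]:
  -4s^5 - 24s^4 - 36s^3 - 1288s^2 - 2568s + 23184 = (-s + 4)(4s^4 + 40s^3 - 28s^2 - 1024s - 1680) + (-224s^3 - 2200s^2 - 152s + 29904)
  4s^4 + 40s^3 - 28s^2 - 1024s - 1680 = (-(1/56)s - 5/1568)(-224s^3 - 2200s^2 - 152s + 29904) + (-(7395/196)s^2 - (96135/196)s - 22185/14)
  -224s^3 - 2200s^2 - 152s + 29904 = ((43904/7395)s - 139552/7395)(-(7395/196)s^2 - (96135/196)s - 22185/14) + (0)
Last nonzero remainder: -(7395/196)s^2 - (96135/196)s - 22185/14. Dividing through by -7395/196 gives the monic gcd s^2 + 13s + 42.
Cancel s^2 + 13s + 42 from numerator and denominator to get the reduced form.

(-s^3 + 7s^2 - 58s + 138)/(s^2 - 3s - 10)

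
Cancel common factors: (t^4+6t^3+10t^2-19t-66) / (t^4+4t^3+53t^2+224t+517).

(t^2+t-6)/(t^2-t+47)

By polynomial division,
  t^4+6t^3+10t^2-19t-66 = (t^4+4t^3+53t^2+224t+517) + (2t^3-43t^2-243t-583)
  t^4+4t^3+53t^2+224t+517 = ((1/2)t+51/4)(2t^3-43t^2-243t-583) + ((2891/4)t^2+(14455/4)t+31801/4)
  2t^3-43t^2-243t-583 = ((8/2891)t-212/2891)((2891/4)t^2+(14455/4)t+31801/4) + (0)
Last nonzero remainder: (2891/4)t^2+(14455/4)t+31801/4. Dividing through by 2891/4 gives the monic gcd t^2+5t+11.
Cancel t^2+5t+11 from numerator and denominator to get the reduced form.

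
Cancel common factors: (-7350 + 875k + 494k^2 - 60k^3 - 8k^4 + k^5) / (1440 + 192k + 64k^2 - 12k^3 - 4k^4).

(-245 + 21k + 9k^2 - k^3)/(48 + 8k + 4k^2)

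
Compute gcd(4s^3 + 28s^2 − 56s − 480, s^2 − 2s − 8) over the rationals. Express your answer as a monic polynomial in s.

s − 4

Repeated division with remainder:
  4s^3 + 28s^2 − 56s − 480 = (4s + 36)(s^2 − 2s − 8) + (48s − 192)
  s^2 − 2s − 8 = ((1/48)s + 1/24)(48s − 192) + (0)
Last nonzero remainder: 48s − 192. Dividing through by 48 gives the monic gcd s − 4.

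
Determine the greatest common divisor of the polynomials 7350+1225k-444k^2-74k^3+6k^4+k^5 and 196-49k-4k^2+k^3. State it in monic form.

-49+k^2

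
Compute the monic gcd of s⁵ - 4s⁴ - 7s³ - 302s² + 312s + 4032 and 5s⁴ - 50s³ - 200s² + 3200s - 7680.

s² - 12s + 32

Euclidean algorithm in ℚ[s]:
  s⁵ - 4s⁴ - 7s³ - 302s² + 312s + 4032 = ((1/5)s + 6/5)(5s⁴ - 50s³ - 200s² + 3200s - 7680) + (93s³ - 702s² - 1992s + 13248)
  5s⁴ - 50s³ - 200s² + 3200s - 7680 = ((5/93)s - 380/2883)(93s³ - 702s² - 1992s + 13248) + (-(178200/961)s² + (2138400/961)s - 5702400/961)
  93s³ - 702s² - 1992s + 13248 = (-(29791/59400)s - 22103/9900)(-(178200/961)s² + (2138400/961)s - 5702400/961) + (0)
Last nonzero remainder: -(178200/961)s² + (2138400/961)s - 5702400/961. Dividing through by -178200/961 gives the monic gcd s² - 12s + 32.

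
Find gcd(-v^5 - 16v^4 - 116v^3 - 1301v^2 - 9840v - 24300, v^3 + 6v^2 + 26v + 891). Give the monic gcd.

v^2 - 5v + 81

By polynomial division,
  -v^5 - 16v^4 - 116v^3 - 1301v^2 - 9840v - 24300 = (-v^2 - 10v - 30)(v^3 + 6v^2 + 26v + 891) + (30v^2 - 150v + 2430)
  v^3 + 6v^2 + 26v + 891 = ((1/30)v + 11/30)(30v^2 - 150v + 2430) + (0)
Last nonzero remainder: 30v^2 - 150v + 2430. Dividing through by 30 gives the monic gcd v^2 - 5v + 81.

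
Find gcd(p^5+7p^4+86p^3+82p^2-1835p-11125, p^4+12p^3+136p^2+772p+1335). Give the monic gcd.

Repeated division with remainder:
  p^5+7p^4+86p^3+82p^2-1835p-11125 = (p-5)(p^4+12p^3+136p^2+772p+1335) + (10p^3-10p^2+690p-4450)
  p^4+12p^3+136p^2+772p+1335 = ((1/10)p+13/10)(10p^3-10p^2+690p-4450) + (80p^2+320p+7120)
  10p^3-10p^2+690p-4450 = ((1/8)p-5/8)(80p^2+320p+7120) + (0)
Last nonzero remainder: 80p^2+320p+7120. Dividing through by 80 gives the monic gcd p^2+4p+89.

p^2+4p+89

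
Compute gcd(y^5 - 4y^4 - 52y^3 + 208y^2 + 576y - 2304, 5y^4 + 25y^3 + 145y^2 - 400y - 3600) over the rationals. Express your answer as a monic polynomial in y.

y^2 - 16

Repeated division with remainder:
  y^5 - 4y^4 - 52y^3 + 208y^2 + 576y - 2304 = ((1/5)y - 9/5)(5y^4 + 25y^3 + 145y^2 - 400y - 3600) + (-36y^3 + 549y^2 + 576y - 8784)
  5y^4 + 25y^3 + 145y^2 - 400y - 3600 = (-(5/36)y - 45/16)(-36y^3 + 549y^2 + 576y - 8784) + ((28305/16)y^2 - 28305)
  -36y^3 + 549y^2 + 576y - 8784 = (-(64/3145)y + 976/3145)((28305/16)y^2 - 28305) + (0)
Last nonzero remainder: (28305/16)y^2 - 28305. Dividing through by 28305/16 gives the monic gcd y^2 - 16.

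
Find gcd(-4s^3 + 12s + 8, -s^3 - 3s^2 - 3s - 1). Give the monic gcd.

Apply the Euclidean algorithm:
  -4s^3 + 12s + 8 = (4)(-s^3 - 3s^2 - 3s - 1) + (12s^2 + 24s + 12)
  -s^3 - 3s^2 - 3s - 1 = (-(1/12)s - 1/12)(12s^2 + 24s + 12) + (0)
Last nonzero remainder: 12s^2 + 24s + 12. Dividing through by 12 gives the monic gcd s^2 + 2s + 1.

s^2 + 2s + 1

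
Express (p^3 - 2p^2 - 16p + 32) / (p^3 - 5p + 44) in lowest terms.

Euclidean algorithm in ℚ[p]:
  p^3 - 2p^2 - 16p + 32 = (p^3 - 5p + 44) + (-2p^2 - 11p - 12)
  p^3 - 5p + 44 = (-(1/2)p + 11/4)(-2p^2 - 11p - 12) + ((77/4)p + 77)
  -2p^2 - 11p - 12 = (-(8/77)p - 12/77)((77/4)p + 77) + (0)
Last nonzero remainder: (77/4)p + 77. Dividing through by 77/4 gives the monic gcd p + 4.
Cancel p + 4 from numerator and denominator to get the reduced form.

(p^2 - 6p + 8)/(p^2 - 4p + 11)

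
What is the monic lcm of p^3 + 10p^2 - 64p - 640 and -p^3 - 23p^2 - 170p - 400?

p^4 + 15p^3 - 14p^2 - 960p - 3200

Repeated division with remainder:
  p^3 + 10p^2 - 64p - 640 = (-1)(-p^3 - 23p^2 - 170p - 400) + (-13p^2 - 234p - 1040)
  -p^3 - 23p^2 - 170p - 400 = ((1/13)p + 5/13)(-13p^2 - 234p - 1040) + (0)
Last nonzero remainder: -13p^2 - 234p - 1040. Dividing through by -13 gives the monic gcd p^2 + 18p + 80.
Then lcm(f, g) = f·g / gcd(f, g); expanding and making the result monic gives the answer.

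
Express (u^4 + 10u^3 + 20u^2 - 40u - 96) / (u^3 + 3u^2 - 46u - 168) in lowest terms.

(u^2 - 4)/(u - 7)

Euclidean algorithm in ℚ[u]:
  u^4 + 10u^3 + 20u^2 - 40u - 96 = (u + 7)(u^3 + 3u^2 - 46u - 168) + (45u^2 + 450u + 1080)
  u^3 + 3u^2 - 46u - 168 = ((1/45)u - 7/45)(45u^2 + 450u + 1080) + (0)
Last nonzero remainder: 45u^2 + 450u + 1080. Dividing through by 45 gives the monic gcd u^2 + 10u + 24.
Cancel u^2 + 10u + 24 from numerator and denominator to get the reduced form.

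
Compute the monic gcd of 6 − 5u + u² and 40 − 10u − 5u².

−2 + u

Euclidean algorithm in ℚ[u]:
  u² − 5u + 6 = (−1/5)(−5u² − 10u + 40) + (−7u + 14)
  −5u² − 10u + 40 = ((5/7)u + 20/7)(−7u + 14) + (0)
Last nonzero remainder: −7u + 14. Dividing through by −7 gives the monic gcd u − 2.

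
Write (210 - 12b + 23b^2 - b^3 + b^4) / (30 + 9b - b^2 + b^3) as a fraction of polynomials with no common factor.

(14 + 2b + b^2)/(2 + b)

Apply the Euclidean algorithm:
  b^4 - b^3 + 23b^2 - 12b + 210 = (b)(b^3 - b^2 + 9b + 30) + (14b^2 - 42b + 210)
  b^3 - b^2 + 9b + 30 = ((1/14)b + 1/7)(14b^2 - 42b + 210) + (0)
Last nonzero remainder: 14b^2 - 42b + 210. Dividing through by 14 gives the monic gcd b^2 - 3b + 15.
Cancel b^2 - 3b + 15 from numerator and denominator to get the reduced form.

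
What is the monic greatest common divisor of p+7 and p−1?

Apply the Euclidean algorithm:
  p+7 = (p−1) + (8)
  p−1 = ((1/8)p−1/8)(8) + (0)
The last nonzero remainder is the constant 8, so the polynomials are coprime and gcd = 1.

1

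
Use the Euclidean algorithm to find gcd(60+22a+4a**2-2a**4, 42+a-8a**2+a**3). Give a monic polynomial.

-6-a+a**2

Apply the Euclidean algorithm:
  -2a**4+4a**2+22a+60 = (-2a-16)(a**3-8a**2+a+42) + (-122a**2+122a+732)
  a**3-8a**2+a+42 = (-(1/122)a+7/122)(-122a**2+122a+732) + (0)
Last nonzero remainder: -122a**2+122a+732. Dividing through by -122 gives the monic gcd a**2-a-6.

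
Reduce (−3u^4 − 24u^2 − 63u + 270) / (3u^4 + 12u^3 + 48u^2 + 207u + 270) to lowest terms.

Apply the Euclidean algorithm:
  −3u^4 − 24u^2 − 63u + 270 = (−1)(3u^4 + 12u^3 + 48u^2 + 207u + 270) + (12u^3 + 24u^2 + 144u + 540)
  3u^4 + 12u^3 + 48u^2 + 207u + 270 = ((1/4)u + 1/2)(12u^3 + 24u^2 + 144u + 540) + (0)
Last nonzero remainder: 12u^3 + 24u^2 + 144u + 540. Dividing through by 12 gives the monic gcd u^3 + 2u^2 + 12u + 45.
Cancel u^3 + 2u^2 + 12u + 45 from numerator and denominator to get the reduced form.

(−u + 2)/(u + 2)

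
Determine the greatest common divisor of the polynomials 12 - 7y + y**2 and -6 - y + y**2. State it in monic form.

By polynomial division,
  y**2 - 7y + 12 = (y**2 - y - 6) + (-6y + 18)
  y**2 - y - 6 = (-(1/6)y - 1/3)(-6y + 18) + (0)
Last nonzero remainder: -6y + 18. Dividing through by -6 gives the monic gcd y - 3.

-3 + y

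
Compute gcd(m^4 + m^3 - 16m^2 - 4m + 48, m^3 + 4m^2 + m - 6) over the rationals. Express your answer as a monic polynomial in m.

By polynomial division,
  m^4 + m^3 - 16m^2 - 4m + 48 = (m - 3)(m^3 + 4m^2 + m - 6) + (-5m^2 + 5m + 30)
  m^3 + 4m^2 + m - 6 = (-(1/5)m - 1)(-5m^2 + 5m + 30) + (12m + 24)
  -5m^2 + 5m + 30 = (-(5/12)m + 5/4)(12m + 24) + (0)
Last nonzero remainder: 12m + 24. Dividing through by 12 gives the monic gcd m + 2.

m + 2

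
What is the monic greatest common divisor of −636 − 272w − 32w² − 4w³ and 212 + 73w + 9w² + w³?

Repeated division with remainder:
  −4w³ − 32w² − 272w − 636 = (−4)(w³ + 9w² + 73w + 212) + (4w² + 20w + 212)
  w³ + 9w² + 73w + 212 = ((1/4)w + 1)(4w² + 20w + 212) + (0)
Last nonzero remainder: 4w² + 20w + 212. Dividing through by 4 gives the monic gcd w² + 5w + 53.

53 + 5w + w²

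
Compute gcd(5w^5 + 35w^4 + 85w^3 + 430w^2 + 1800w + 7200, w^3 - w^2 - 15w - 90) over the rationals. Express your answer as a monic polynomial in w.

Repeated division with remainder:
  5w^5 + 35w^4 + 85w^3 + 430w^2 + 1800w + 7200 = (5w^2 + 40w + 200)(w^3 - w^2 - 15w - 90) + (1680w^2 + 8400w + 25200)
  w^3 - w^2 - 15w - 90 = ((1/1680)w - 1/280)(1680w^2 + 8400w + 25200) + (0)
Last nonzero remainder: 1680w^2 + 8400w + 25200. Dividing through by 1680 gives the monic gcd w^2 + 5w + 15.

w^2 + 5w + 15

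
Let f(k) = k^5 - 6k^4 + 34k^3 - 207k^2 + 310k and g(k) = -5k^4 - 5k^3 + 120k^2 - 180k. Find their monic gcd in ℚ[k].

k^2 - 2k

Repeated division with remainder:
  k^5 - 6k^4 + 34k^3 - 207k^2 + 310k = (-(1/5)k + 7/5)(-5k^4 - 5k^3 + 120k^2 - 180k) + (65k^3 - 411k^2 + 562k)
  -5k^4 - 5k^3 + 120k^2 - 180k = (-(1/13)k - 476/845)(65k^3 - 411k^2 + 562k) + (-(57706/845)k^2 + (115412/845)k)
  65k^3 - 411k^2 + 562k = (-(54925/57706)k + 237445/57706)(-(57706/845)k^2 + (115412/845)k) + (0)
Last nonzero remainder: -(57706/845)k^2 + (115412/845)k. Dividing through by -57706/845 gives the monic gcd k^2 - 2k.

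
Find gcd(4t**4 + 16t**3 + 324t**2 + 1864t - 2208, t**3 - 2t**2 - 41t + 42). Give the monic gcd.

Repeated division with remainder:
  4t**4 + 16t**3 + 324t**2 + 1864t - 2208 = (4t + 24)(t**3 - 2t**2 - 41t + 42) + (536t**2 + 2680t - 3216)
  t**3 - 2t**2 - 41t + 42 = ((1/536)t - 7/536)(536t**2 + 2680t - 3216) + (0)
Last nonzero remainder: 536t**2 + 2680t - 3216. Dividing through by 536 gives the monic gcd t**2 + 5t - 6.

t**2 + 5t - 6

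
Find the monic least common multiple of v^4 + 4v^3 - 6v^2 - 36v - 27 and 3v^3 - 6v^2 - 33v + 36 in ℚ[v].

Repeated division with remainder:
  v^4 + 4v^3 - 6v^2 - 36v - 27 = ((1/3)v + 2)(3v^3 - 6v^2 - 33v + 36) + (17v^2 + 18v - 99)
  3v^3 - 6v^2 - 33v + 36 = ((3/17)v - 156/289)(17v^2 + 18v - 99) + (-(1680/289)v - 5040/289)
  17v^2 + 18v - 99 = (-(4913/1680)v + 3179/560)(-(1680/289)v - 5040/289) + (0)
Last nonzero remainder: -(1680/289)v - 5040/289. Dividing through by -1680/289 gives the monic gcd v + 3.
Then lcm(f, g) = f·g / gcd(f, g); expanding and making the result monic gives the answer.

v^6 - v^5 - 22v^4 + 10v^3 + 129v^2 - 9v - 108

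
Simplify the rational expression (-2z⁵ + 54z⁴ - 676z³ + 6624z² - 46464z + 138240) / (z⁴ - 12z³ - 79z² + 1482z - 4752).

Repeated division with remainder:
  -2z⁵ + 54z⁴ - 676z³ + 6624z² - 46464z + 138240 = (-2z + 30)(z⁴ - 12z³ - 79z² + 1482z - 4752) + (-474z³ + 11958z² - 100428z + 280800)
  z⁴ - 12z³ - 79z² + 1482z - 4752 = (-(1/474)z - 1045/37446)(-474z³ + 11958z² - 100428z + 280800) + ((267344/6241)z² - (4544848/6241)z + 19248768/6241)
  -474z³ + 11958z² - 100428z + 280800 = (-(1479117/133672)z + 6084975/66836)((267344/6241)z² - (4544848/6241)z + 19248768/6241) + (0)
Last nonzero remainder: (267344/6241)z² - (4544848/6241)z + 19248768/6241. Dividing through by 267344/6241 gives the monic gcd z² - 17z + 72.
Cancel z² - 17z + 72 from numerator and denominator to get the reduced form.

(-2z³ + 20z² - 192z + 1920)/(z² + 5z - 66)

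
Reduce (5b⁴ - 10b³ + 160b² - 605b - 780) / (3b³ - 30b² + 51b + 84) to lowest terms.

(5b² + 5b + 195)/(3b - 21)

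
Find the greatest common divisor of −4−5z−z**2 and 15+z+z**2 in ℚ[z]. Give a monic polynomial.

1

Repeated division with remainder:
  −z**2−5z−4 = (−1)(z**2+z+15) + (−4z+11)
  z**2+z+15 = (−(1/4)z−15/16)(−4z+11) + (405/16)
  −4z+11 = (−(64/405)z+176/405)(405/16) + (0)
The last nonzero remainder is the constant 405/16, so the polynomials are coprime and gcd = 1.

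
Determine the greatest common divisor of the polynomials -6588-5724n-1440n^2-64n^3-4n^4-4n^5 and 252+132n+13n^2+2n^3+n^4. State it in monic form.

9+6n+n^2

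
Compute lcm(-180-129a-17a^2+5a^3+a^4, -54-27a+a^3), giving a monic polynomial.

By polynomial division,
  a^4+5a^3-17a^2-129a-180 = (a+5)(a^3-27a-54) + (10a^2+60a+90)
  a^3-27a-54 = ((1/10)a-3/5)(10a^2+60a+90) + (0)
Last nonzero remainder: 10a^2+60a+90. Dividing through by 10 gives the monic gcd a^2+6a+9.
Then lcm(f, g) = f·g / gcd(f, g); expanding and making the result monic gives the answer.

1080+594a-27a^2-47a^3-a^4+a^5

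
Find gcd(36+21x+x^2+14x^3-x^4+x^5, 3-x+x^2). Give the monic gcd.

3-x+x^2

Apply the Euclidean algorithm:
  x^5-x^4+14x^3+x^2+21x+36 = (x^3+11x+12)(x^2-x+3) + (0)
The last nonzero remainder x^2-x+3 is already monic.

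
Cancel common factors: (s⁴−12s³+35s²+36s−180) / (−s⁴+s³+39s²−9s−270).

Apply the Euclidean algorithm:
  s⁴−12s³+35s²+36s−180 = (−1)(−s⁴+s³+39s²−9s−270) + (−11s³+74s²+27s−450)
  −s⁴+s³+39s²−9s−270 = ((1/11)s+63/121)(−11s³+74s²+27s−450) + (−(240/121)s²+(2160/121)s−4320/121)
  −11s³+74s²+27s−450 = ((1331/240)s+605/48)(−(240/121)s²+(2160/121)s−4320/121) + (0)
Last nonzero remainder: −(240/121)s²+(2160/121)s−4320/121. Dividing through by −240/121 gives the monic gcd s²−9s+18.
Cancel s²−9s+18 from numerator and denominator to get the reduced form.

(−s²+3s+10)/(s²+8s+15)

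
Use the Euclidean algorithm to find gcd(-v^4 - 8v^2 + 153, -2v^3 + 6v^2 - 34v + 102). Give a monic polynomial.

By polynomial division,
  -v^4 - 8v^2 + 153 = ((1/2)v + 3/2)(-2v^3 + 6v^2 - 34v + 102) + (0)
Last nonzero remainder: -2v^3 + 6v^2 - 34v + 102. Dividing through by -2 gives the monic gcd v^3 - 3v^2 + 17v - 51.

v^3 - 3v^2 + 17v - 51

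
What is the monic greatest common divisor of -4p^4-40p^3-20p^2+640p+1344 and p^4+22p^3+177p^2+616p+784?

p^2+11p+28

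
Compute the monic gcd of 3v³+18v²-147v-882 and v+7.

Euclidean algorithm in ℚ[v]:
  3v³+18v²-147v-882 = (3v²-3v-126)(v+7) + (0)
The last nonzero remainder v+7 is already monic.

v+7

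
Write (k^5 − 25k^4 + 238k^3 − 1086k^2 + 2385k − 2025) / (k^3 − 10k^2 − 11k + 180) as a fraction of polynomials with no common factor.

Repeated division with remainder:
  k^5 − 25k^4 + 238k^3 − 1086k^2 + 2385k − 2025 = (k^2 − 15k + 99)(k^3 − 10k^2 − 11k + 180) + (−441k^2 + 6174k − 19845)
  k^3 − 10k^2 − 11k + 180 = (−(1/441)k − 4/441)(−441k^2 + 6174k − 19845) + (0)
Last nonzero remainder: −441k^2 + 6174k − 19845. Dividing through by −441 gives the monic gcd k^2 − 14k + 45.
Cancel k^2 − 14k + 45 from numerator and denominator to get the reduced form.

(k^3 − 11k^2 + 39k − 45)/(k + 4)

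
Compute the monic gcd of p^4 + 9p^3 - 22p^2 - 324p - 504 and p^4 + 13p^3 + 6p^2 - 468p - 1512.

Apply the Euclidean algorithm:
  p^4 + 9p^3 - 22p^2 - 324p - 504 = (p^4 + 13p^3 + 6p^2 - 468p - 1512) + (-4p^3 - 28p^2 + 144p + 1008)
  p^4 + 13p^3 + 6p^2 - 468p - 1512 = (-(1/4)p - 3/2)(-4p^3 - 28p^2 + 144p + 1008) + (0)
Last nonzero remainder: -4p^3 - 28p^2 + 144p + 1008. Dividing through by -4 gives the monic gcd p^3 + 7p^2 - 36p - 252.

p^3 + 7p^2 - 36p - 252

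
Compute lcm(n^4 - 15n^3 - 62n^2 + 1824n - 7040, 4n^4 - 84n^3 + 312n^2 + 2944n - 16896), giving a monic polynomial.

n^6 - 20n^5 - 53n^4 + 3124n^3 - 12068n^2 - 85184n + 464640

Apply the Euclidean algorithm:
  n^4 - 15n^3 - 62n^2 + 1824n - 7040 = (1/4)(4n^4 - 84n^3 + 312n^2 + 2944n - 16896) + (6n^3 - 140n^2 + 1088n - 2816)
  4n^4 - 84n^3 + 312n^2 + 2944n - 16896 = ((2/3)n + 14/9)(6n^3 - 140n^2 + 1088n - 2816) + (-(1760/9)n^2 + (28160/9)n - 112640/9)
  6n^3 - 140n^2 + 1088n - 2816 = (-(27/880)n + 9/40)(-(1760/9)n^2 + (28160/9)n - 112640/9) + (0)
Last nonzero remainder: -(1760/9)n^2 + (28160/9)n - 112640/9. Dividing through by -1760/9 gives the monic gcd n^2 - 16n + 64.
Then lcm(f, g) = f·g / gcd(f, g); expanding and making the result monic gives the answer.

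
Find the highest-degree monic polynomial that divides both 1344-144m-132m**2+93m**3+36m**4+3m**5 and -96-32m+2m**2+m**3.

16+8m+m**2

Repeated division with remainder:
  3m**5+36m**4+93m**3-132m**2-144m+1344 = (3m**2+30m+129)(m**3+2m**2-32m-96) + (858m**2+6864m+13728)
  m**3+2m**2-32m-96 = ((1/858)m-1/143)(858m**2+6864m+13728) + (0)
Last nonzero remainder: 858m**2+6864m+13728. Dividing through by 858 gives the monic gcd m**2+8m+16.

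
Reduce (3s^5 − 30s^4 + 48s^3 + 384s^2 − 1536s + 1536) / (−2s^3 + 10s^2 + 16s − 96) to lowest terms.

(−3s^3 + 6s^2 + 48s − 96)/(2s + 6)

Repeated division with remainder:
  3s^5 − 30s^4 + 48s^3 + 384s^2 − 1536s + 1536 = (−(3/2)s^2 + (15/2)s + 3/2)(−2s^3 + 10s^2 + 16s − 96) + (105s^2 − 840s + 1680)
  −2s^3 + 10s^2 + 16s − 96 = (−(2/105)s − 2/35)(105s^2 − 840s + 1680) + (0)
Last nonzero remainder: 105s^2 − 840s + 1680. Dividing through by 105 gives the monic gcd s^2 − 8s + 16.
Cancel s^2 − 8s + 16 from numerator and denominator to get the reduced form.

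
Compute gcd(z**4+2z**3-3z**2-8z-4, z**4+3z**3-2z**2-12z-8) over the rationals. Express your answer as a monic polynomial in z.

Euclidean algorithm in ℚ[z]:
  z**4+2z**3-3z**2-8z-4 = (z**4+3z**3-2z**2-12z-8) + (-z**3-z**2+4z+4)
  z**4+3z**3-2z**2-12z-8 = (-z-2)(-z**3-z**2+4z+4) + (0)
Last nonzero remainder: -z**3-z**2+4z+4. Dividing through by -1 gives the monic gcd z**3+z**2-4z-4.

z**3+z**2-4z-4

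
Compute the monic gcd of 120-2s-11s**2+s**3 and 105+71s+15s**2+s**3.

3+s

Euclidean algorithm in ℚ[s]:
  s**3-11s**2-2s+120 = (s**3+15s**2+71s+105) + (-26s**2-73s+15)
  s**3+15s**2+71s+105 = (-(1/26)s-317/676)(-26s**2-73s+15) + ((25245/676)s+75735/676)
  -26s**2-73s+15 = (-(17576/25245)s+676/5049)((25245/676)s+75735/676) + (0)
Last nonzero remainder: (25245/676)s+75735/676. Dividing through by 25245/676 gives the monic gcd s+3.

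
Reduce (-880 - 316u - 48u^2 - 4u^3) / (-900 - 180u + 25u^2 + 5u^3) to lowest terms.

By polynomial division,
  -4u^3 - 48u^2 - 316u - 880 = (-4/5)(5u^3 + 25u^2 - 180u - 900) + (-28u^2 - 460u - 1600)
  5u^3 + 25u^2 - 180u - 900 = (-(5/28)u + 100/49)(-28u^2 - 460u - 1600) + ((23180/49)u + 115900/49)
  -28u^2 - 460u - 1600 = (-(343/5795)u - 784/1159)((23180/49)u + 115900/49) + (0)
Last nonzero remainder: (23180/49)u + 115900/49. Dividing through by 23180/49 gives the monic gcd u + 5.
Cancel u + 5 from numerator and denominator to get the reduced form.

(-176 - 28u - 4u^2)/(-180 + 5u^2)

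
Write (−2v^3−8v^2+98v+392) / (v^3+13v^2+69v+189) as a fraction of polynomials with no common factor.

(−2v^2+6v+56)/(v^2+6v+27)

Euclidean algorithm in ℚ[v]:
  −2v^3−8v^2+98v+392 = (−2)(v^3+13v^2+69v+189) + (18v^2+236v+770)
  v^3+13v^2+69v+189 = ((1/18)v−1/162)(18v^2+236v+770) + ((2242/81)v+15694/81)
  18v^2+236v+770 = ((729/1121)v+4455/1121)((2242/81)v+15694/81) + (0)
Last nonzero remainder: (2242/81)v+15694/81. Dividing through by 2242/81 gives the monic gcd v+7.
Cancel v+7 from numerator and denominator to get the reduced form.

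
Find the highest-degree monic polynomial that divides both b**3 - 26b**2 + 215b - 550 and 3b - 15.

By polynomial division,
  b**3 - 26b**2 + 215b - 550 = ((1/3)b**2 - 7b + 110/3)(3b - 15) + (0)
Last nonzero remainder: 3b - 15. Dividing through by 3 gives the monic gcd b - 5.

b - 5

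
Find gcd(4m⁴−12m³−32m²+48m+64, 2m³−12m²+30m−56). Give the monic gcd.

m−4

Repeated division with remainder:
  4m⁴−12m³−32m²+48m+64 = (2m+6)(2m³−12m²+30m−56) + (−20m²−20m+400)
  2m³−12m²+30m−56 = (−(1/10)m+7/10)(−20m²−20m+400) + (84m−336)
  −20m²−20m+400 = (−(5/21)m−25/21)(84m−336) + (0)
Last nonzero remainder: 84m−336. Dividing through by 84 gives the monic gcd m−4.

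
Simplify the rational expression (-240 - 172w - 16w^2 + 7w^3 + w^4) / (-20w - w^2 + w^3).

By polynomial division,
  w^4 + 7w^3 - 16w^2 - 172w - 240 = (w + 8)(w^3 - w^2 - 20w) + (12w^2 - 12w - 240)
  w^3 - w^2 - 20w = ((1/12)w)(12w^2 - 12w - 240) + (0)
Last nonzero remainder: 12w^2 - 12w - 240. Dividing through by 12 gives the monic gcd w^2 - w - 20.
Cancel w^2 - w - 20 from numerator and denominator to get the reduced form.

(12 + 8w + w^2)/(w)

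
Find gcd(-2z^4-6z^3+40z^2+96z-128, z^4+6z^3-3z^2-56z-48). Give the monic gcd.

z^2+8z+16

Apply the Euclidean algorithm:
  -2z^4-6z^3+40z^2+96z-128 = (-2)(z^4+6z^3-3z^2-56z-48) + (6z^3+34z^2-16z-224)
  z^4+6z^3-3z^2-56z-48 = ((1/6)z+1/18)(6z^3+34z^2-16z-224) + (-(20/9)z^2-(160/9)z-320/9)
  6z^3+34z^2-16z-224 = (-(27/10)z+63/10)(-(20/9)z^2-(160/9)z-320/9) + (0)
Last nonzero remainder: -(20/9)z^2-(160/9)z-320/9. Dividing through by -20/9 gives the monic gcd z^2+8z+16.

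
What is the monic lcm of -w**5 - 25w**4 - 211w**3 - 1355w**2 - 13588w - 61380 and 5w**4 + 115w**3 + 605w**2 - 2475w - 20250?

w**7 + 29w**6 + 266w**5 + 1074w**4 + 9513w**3 + 54757w**2 - 365940w - 2762100

Apply the Euclidean algorithm:
  -w**5 - 25w**4 - 211w**3 - 1355w**2 - 13588w - 61380 = (-(1/5)w - 2/5)(5w**4 + 115w**3 + 605w**2 - 2475w - 20250) + (-44w**3 - 1608w**2 - 18628w - 69480)
  5w**4 + 115w**3 + 605w**2 - 2475w - 20250 = (-(5/44)w + 745/484)(-44w**3 - 1608w**2 - 18628w - 69480) + ((116560/121)w**2 + (2214640/121)w + 10490400/121)
  -44w**3 - 1608w**2 - 18628w - 69480 = (-(1331/29140)w - 23353/29140)((116560/121)w**2 + (2214640/121)w + 10490400/121) + (0)
Last nonzero remainder: (116560/121)w**2 + (2214640/121)w + 10490400/121. Dividing through by 116560/121 gives the monic gcd w**2 + 19w + 90.
Then lcm(f, g) = f·g / gcd(f, g); expanding and making the result monic gives the answer.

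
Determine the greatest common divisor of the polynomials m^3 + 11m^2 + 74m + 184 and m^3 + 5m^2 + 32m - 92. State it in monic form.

Euclidean algorithm in ℚ[m]:
  m^3 + 11m^2 + 74m + 184 = (m^3 + 5m^2 + 32m - 92) + (6m^2 + 42m + 276)
  m^3 + 5m^2 + 32m - 92 = ((1/6)m - 1/3)(6m^2 + 42m + 276) + (0)
Last nonzero remainder: 6m^2 + 42m + 276. Dividing through by 6 gives the monic gcd m^2 + 7m + 46.

m^2 + 7m + 46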